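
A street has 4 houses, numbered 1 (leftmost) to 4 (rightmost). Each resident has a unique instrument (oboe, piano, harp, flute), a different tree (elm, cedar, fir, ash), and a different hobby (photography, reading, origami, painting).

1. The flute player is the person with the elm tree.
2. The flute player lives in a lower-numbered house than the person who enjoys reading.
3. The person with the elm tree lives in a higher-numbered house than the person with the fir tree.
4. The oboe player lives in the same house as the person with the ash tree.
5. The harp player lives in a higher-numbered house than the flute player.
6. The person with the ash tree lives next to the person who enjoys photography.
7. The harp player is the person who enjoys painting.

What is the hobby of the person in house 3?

The flute player is narrowed to house 2 or 3; consider each.
Placing it in house 3 leads to a contradiction, so it's in house 2.
The person with the elm tree is in house 2 (clue 1).
From clue 3, the person with the fir tree must be in house 1.
House 1's instrument must be piano (nothing else left).
That leaves origami as the hobby for house 1.
So house 2 gets photography for hobby.
By clue 6, the person with the ash tree is in house 3.
House 4 tree: only cedar fits.
Clue 4: the oboe player is in house 3.
House 4's instrument must be harp (nothing else left).
From clue 7, the person who enjoys painting must be in house 4.
House 3's hobby must be reading (nothing else left).
So: house 1 = piano/fir/origami, house 2 = flute/elm/photography, house 3 = oboe/ash/reading, house 4 = harp/cedar/painting.

reading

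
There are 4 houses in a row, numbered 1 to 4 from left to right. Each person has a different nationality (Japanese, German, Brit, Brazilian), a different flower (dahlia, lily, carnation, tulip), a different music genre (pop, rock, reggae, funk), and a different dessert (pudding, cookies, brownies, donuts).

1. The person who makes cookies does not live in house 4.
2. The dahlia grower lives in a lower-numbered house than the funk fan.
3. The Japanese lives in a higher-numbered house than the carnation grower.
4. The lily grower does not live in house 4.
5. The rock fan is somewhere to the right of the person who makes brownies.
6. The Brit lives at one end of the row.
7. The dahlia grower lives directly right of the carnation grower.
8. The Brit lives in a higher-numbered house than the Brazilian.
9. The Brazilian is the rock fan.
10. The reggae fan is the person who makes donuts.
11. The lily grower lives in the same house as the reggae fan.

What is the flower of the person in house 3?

lily

From clue 8, the Brit must be in house 4.
House 1 nationality: only German fits.
That leaves tulip as the flower for house 4.
House 4's dessert must be pudding (nothing else left).
The Brazilian is narrowed to house 2 or 3; consider each.
Placing it in house 3 leads to a contradiction, so it's in house 2.
By clue 9, the rock fan is in house 2.
That leaves Japanese as the nationality for house 3.
By clue 5, the person who makes brownies is in house 1.
House 2 dessert: only cookies fits.
House 3 dessert: only donuts fits.
Clue 10: the reggae fan is in house 3.
Clue 11: the lily grower is in house 3.
That leaves carnation as the flower for house 1.
That leaves dahlia as the flower for house 2.
The only music genre still possible for house 1 is pop.
House 4's music genre must be funk (nothing else left).
So: house 1 = German/carnation/pop/brownies, house 2 = Brazilian/dahlia/rock/cookies, house 3 = Japanese/lily/reggae/donuts, house 4 = Brit/tulip/funk/pudding.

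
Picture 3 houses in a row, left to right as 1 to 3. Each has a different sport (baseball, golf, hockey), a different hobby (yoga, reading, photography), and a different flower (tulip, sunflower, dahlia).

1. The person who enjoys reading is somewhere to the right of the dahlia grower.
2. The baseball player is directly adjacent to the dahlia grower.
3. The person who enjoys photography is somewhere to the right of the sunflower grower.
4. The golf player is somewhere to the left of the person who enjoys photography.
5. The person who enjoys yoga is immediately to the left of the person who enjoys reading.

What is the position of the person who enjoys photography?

3

House 1's hobby must be yoga (nothing else left).
House 3's flower must be tulip (nothing else left).
From clue 5, the person who enjoys reading must be in house 2.
The only hobby still possible for house 3 is photography.
From clue 1, the dahlia grower must be in house 1.
By clue 2, the baseball player is in house 2.
That leaves golf as the sport for house 1.
So house 3 gets hockey for sport.
House 2's flower must be sunflower (nothing else left).
So: house 1 = golf/yoga/dahlia, house 2 = baseball/reading/sunflower, house 3 = hockey/photography/tulip.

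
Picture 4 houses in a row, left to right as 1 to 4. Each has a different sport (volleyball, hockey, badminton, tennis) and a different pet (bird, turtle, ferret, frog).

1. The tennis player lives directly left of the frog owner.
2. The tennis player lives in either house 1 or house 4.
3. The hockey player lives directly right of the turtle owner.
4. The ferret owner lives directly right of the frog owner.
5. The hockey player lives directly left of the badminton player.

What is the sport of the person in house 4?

The tennis player is in house 1 (clue 2).
Clue 1: the frog owner is in house 2.
Clue 4: the ferret owner is in house 3.
So house 4 gets bird for pet.
Clue 3: the hockey player is in house 2.
By clue 5, the badminton player is in house 3.
That leaves volleyball as the sport for house 4.
So house 1 gets turtle for pet.
So: house 1 = tennis/turtle, house 2 = hockey/frog, house 3 = badminton/ferret, house 4 = volleyball/bird.

volleyball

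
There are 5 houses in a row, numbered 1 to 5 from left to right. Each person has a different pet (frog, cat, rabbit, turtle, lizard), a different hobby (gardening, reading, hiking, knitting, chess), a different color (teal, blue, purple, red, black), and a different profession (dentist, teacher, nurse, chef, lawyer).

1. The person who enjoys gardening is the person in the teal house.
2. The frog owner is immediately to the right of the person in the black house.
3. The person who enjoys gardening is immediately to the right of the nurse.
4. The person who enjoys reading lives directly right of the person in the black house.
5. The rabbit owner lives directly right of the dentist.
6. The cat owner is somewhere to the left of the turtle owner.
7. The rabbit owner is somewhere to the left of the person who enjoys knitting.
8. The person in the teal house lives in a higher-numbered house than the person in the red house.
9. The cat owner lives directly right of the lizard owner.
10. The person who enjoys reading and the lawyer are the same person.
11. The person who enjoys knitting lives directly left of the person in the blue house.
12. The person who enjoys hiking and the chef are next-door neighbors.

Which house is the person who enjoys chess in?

1

So house 1 gets lizard for pet.
By clue 9, the cat owner is in house 2.
House 3's pet must be rabbit (nothing else left).
Clue 5: the dentist is in house 2.
The person who enjoys knitting is in house 4 (clue 7).
The person in the blue house is in house 5 (clue 11).
Clue 3 places the person who enjoys gardening in house 2.
Clue 3 places the nurse in house 1.
By clue 4, the person in the black house is in house 4.
Clue 10 places the lawyer in house 5.
House 1 hobby: only chess fits.
The only hobby still possible for house 3 is hiking.
House 5 hobby: only reading fits.
Clue 1 places the person in the teal house in house 2.
Clue 2: the frog owner is in house 5.
By clue 8, the person in the red house is in house 1.
Clue 12: the chef is in house 4.
House 4 pet: only turtle fits.
So house 3 gets purple for color.
The only profession still possible for house 3 is teacher.
So: house 1 = lizard/chess/red/nurse, house 2 = cat/gardening/teal/dentist, house 3 = rabbit/hiking/purple/teacher, house 4 = turtle/knitting/black/chef, house 5 = frog/reading/blue/lawyer.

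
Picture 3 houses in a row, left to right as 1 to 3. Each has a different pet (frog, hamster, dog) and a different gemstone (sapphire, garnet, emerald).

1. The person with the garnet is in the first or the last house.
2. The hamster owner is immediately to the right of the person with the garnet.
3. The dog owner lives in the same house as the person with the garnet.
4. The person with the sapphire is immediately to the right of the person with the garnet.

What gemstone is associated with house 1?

Clue 2: the hamster owner is in house 2.
Clue 2 places the person with the garnet in house 1.
The dog owner is in house 1 (clue 3).
Clue 4: the person with the sapphire is in house 2.
House 3's pet must be frog (nothing else left).
So house 3 gets emerald for gemstone.
So: house 1 = dog/garnet, house 2 = hamster/sapphire, house 3 = frog/emerald.

garnet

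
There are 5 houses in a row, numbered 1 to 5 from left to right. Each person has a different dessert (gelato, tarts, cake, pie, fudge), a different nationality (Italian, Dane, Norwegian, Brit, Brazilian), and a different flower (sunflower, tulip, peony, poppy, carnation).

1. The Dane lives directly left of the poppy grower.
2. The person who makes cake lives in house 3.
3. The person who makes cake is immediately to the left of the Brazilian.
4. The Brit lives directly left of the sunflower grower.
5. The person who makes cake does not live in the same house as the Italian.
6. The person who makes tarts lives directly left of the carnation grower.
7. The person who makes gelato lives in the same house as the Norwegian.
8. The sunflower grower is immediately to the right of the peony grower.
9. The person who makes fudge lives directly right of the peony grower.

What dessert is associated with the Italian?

fudge

Clue 2 places the person who makes cake in house 3.
Clue 3 places the Brazilian in house 4.
The person who makes fudge is narrowed to house 2 or 4; consider each.
Placing it in house 4 leads to a contradiction, so it's in house 2.
By clue 9, the peony grower is in house 1.
Clue 8: the sunflower grower is in house 2.
So house 5 gets carnation for flower.
From clue 4, the Brit must be in house 1.
Clue 6: the person who makes tarts is in house 4.
House 3 nationality: only Dane fits.
Clue 1 places the poppy grower in house 4.
The person who makes gelato is in house 5 (clue 7).
House 1 dessert: only pie fits.
So house 2 gets Italian for nationality.
That leaves Norwegian as the nationality for house 5.
So house 3 gets tulip for flower.
So: house 1 = pie/Brit/peony, house 2 = fudge/Italian/sunflower, house 3 = cake/Dane/tulip, house 4 = tarts/Brazilian/poppy, house 5 = gelato/Norwegian/carnation.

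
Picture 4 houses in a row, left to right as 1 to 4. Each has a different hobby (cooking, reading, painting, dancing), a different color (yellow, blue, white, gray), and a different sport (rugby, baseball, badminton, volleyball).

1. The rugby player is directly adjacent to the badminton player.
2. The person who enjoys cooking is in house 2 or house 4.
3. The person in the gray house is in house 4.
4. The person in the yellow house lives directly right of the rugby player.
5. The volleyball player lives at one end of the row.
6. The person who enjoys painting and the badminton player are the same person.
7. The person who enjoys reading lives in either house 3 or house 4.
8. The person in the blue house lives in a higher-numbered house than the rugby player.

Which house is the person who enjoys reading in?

Clue 3: the person in the gray house is in house 4.
House 1 color: only white fits.
The person who enjoys cooking is narrowed to house 2 or 4; consider each.
Placing it in house 2 leads to a contradiction, so it's in house 4.
House 3's hobby must be reading (nothing else left).
That leaves baseball as the sport for house 3.
So house 4 gets volleyball for sport.
The person who enjoys dancing is narrowed to house 1 or 2; consider each.
Placing it in house 2 leads to a contradiction, so it's in house 1.
So house 2 gets painting for hobby.
By clue 6, the badminton player is in house 2.
House 1's sport must be rugby (nothing else left).
By clue 4, the person in the yellow house is in house 2.
House 3 color: only blue fits.
So: house 1 = dancing/white/rugby, house 2 = painting/yellow/badminton, house 3 = reading/blue/baseball, house 4 = cooking/gray/volleyball.

3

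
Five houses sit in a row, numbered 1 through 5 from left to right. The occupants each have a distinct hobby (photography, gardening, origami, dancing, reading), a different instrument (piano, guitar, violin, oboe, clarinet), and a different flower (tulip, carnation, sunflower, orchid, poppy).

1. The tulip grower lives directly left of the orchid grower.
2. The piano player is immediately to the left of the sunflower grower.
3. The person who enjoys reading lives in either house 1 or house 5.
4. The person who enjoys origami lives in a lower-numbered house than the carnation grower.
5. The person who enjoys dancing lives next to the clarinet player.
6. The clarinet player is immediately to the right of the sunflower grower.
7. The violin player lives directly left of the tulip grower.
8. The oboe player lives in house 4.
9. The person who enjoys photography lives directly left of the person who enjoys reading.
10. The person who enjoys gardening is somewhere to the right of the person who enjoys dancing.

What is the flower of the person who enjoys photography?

orchid

Clue 8 places the oboe player in house 4.
Clue 9 places the person who enjoys photography in house 4.
By clue 9, the person who enjoys reading is in house 5.
That leaves poppy as the flower for house 1.
Clue 5: the person who enjoys dancing is in house 2.
Clue 5: the clarinet player is in house 3.
The sunflower grower is in house 2 (clue 6).
From clue 10, the person who enjoys gardening must be in house 3.
The only hobby still possible for house 1 is origami.
House 5 instrument: only guitar fits.
By clue 2, the piano player is in house 1.
From clue 7, the violin player must be in house 2.
From clue 7, the tulip grower must be in house 3.
Clue 1 places the orchid grower in house 4.
House 5's flower must be carnation (nothing else left).
So: house 1 = origami/piano/poppy, house 2 = dancing/violin/sunflower, house 3 = gardening/clarinet/tulip, house 4 = photography/oboe/orchid, house 5 = reading/guitar/carnation.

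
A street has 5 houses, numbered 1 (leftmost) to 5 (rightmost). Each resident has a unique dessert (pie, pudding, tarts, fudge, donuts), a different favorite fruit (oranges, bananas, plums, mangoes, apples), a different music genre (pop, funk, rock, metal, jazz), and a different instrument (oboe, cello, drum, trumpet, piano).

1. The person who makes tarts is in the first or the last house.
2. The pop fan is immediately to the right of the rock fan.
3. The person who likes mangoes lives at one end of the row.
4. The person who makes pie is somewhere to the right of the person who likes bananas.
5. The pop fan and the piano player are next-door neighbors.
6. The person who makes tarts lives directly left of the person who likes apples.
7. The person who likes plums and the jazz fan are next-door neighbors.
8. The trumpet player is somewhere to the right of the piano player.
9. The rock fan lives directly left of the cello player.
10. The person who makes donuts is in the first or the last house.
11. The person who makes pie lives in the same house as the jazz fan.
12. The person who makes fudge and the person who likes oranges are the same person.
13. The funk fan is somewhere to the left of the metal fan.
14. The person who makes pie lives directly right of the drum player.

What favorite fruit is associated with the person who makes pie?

The person who makes tarts is in house 1 (clue 6).
From clue 6, the person who likes apples must be in house 2.
That leaves donuts as the dessert for house 5.
The person who makes fudge is narrowed to house 3 or 4; consider each.
Placing it in house 3 leads to a contradiction, so it's in house 4.
By clue 12, the person who likes oranges is in house 4.
Clue 4 places the person who likes bananas in house 1.
The person who makes pie is in house 2 (clue 11).
By clue 11, the jazz fan is in house 2.
Clue 14 places the drum player in house 1.
That leaves pudding as the dessert for house 3.
So house 3 gets plums for favorite fruit.
So house 5 gets mangoes for favorite fruit.
That leaves funk as the music genre for house 1.
House 2 instrument: only oboe fits.
So house 3 gets piano for instrument.
Clue 5 places the pop fan in house 4.
House 3 music genre: only rock fits.
That leaves metal as the music genre for house 5.
Clue 9: the cello player is in house 4.
So house 5 gets trumpet for instrument.
So: house 1 = tarts/bananas/funk/drum, house 2 = pie/apples/jazz/oboe, house 3 = pudding/plums/rock/piano, house 4 = fudge/oranges/pop/cello, house 5 = donuts/mangoes/metal/trumpet.

apples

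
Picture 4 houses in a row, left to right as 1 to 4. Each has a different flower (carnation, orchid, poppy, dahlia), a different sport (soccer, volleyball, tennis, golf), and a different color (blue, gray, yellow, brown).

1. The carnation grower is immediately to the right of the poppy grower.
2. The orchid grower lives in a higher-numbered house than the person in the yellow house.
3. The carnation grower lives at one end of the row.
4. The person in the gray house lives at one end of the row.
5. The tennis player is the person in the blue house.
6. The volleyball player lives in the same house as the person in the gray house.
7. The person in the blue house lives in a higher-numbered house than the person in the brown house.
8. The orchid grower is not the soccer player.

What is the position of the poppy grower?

Clue 3: the carnation grower is in house 4.
From clue 1, the poppy grower must be in house 3.
House 1's flower must be dahlia (nothing else left).
So house 2 gets orchid for flower.
Clue 2 places the person in the yellow house in house 1.
Clue 6: the volleyball player is in house 4.
The only color still possible for house 2 is brown.
So house 3 gets blue for color.
That leaves gray as the color for house 4.
The tennis player is in house 3 (clue 5).
So house 2 gets golf for sport.
House 1 sport: only soccer fits.
So: house 1 = dahlia/soccer/yellow, house 2 = orchid/golf/brown, house 3 = poppy/tennis/blue, house 4 = carnation/volleyball/gray.

3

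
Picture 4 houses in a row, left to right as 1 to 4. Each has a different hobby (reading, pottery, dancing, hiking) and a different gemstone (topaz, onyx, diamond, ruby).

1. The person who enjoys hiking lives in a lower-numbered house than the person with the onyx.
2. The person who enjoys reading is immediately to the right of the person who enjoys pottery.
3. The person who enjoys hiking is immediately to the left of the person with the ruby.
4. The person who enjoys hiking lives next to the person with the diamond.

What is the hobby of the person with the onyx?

The person who enjoys hiking is narrowed to house 1 or 2 or 3; consider each.
Placing it in house 1 and house 3 leads to a contradiction, so it's in house 2.
Clue 3: the person with the ruby is in house 3.
That leaves topaz as the gemstone for house 2.
House 4's gemstone must be onyx (nothing else left).
By clue 2, the person who enjoys reading is in house 4.
By clue 2, the person who enjoys pottery is in house 3.
So house 1 gets dancing for hobby.
So house 1 gets diamond for gemstone.
So: house 1 = dancing/diamond, house 2 = hiking/topaz, house 3 = pottery/ruby, house 4 = reading/onyx.

reading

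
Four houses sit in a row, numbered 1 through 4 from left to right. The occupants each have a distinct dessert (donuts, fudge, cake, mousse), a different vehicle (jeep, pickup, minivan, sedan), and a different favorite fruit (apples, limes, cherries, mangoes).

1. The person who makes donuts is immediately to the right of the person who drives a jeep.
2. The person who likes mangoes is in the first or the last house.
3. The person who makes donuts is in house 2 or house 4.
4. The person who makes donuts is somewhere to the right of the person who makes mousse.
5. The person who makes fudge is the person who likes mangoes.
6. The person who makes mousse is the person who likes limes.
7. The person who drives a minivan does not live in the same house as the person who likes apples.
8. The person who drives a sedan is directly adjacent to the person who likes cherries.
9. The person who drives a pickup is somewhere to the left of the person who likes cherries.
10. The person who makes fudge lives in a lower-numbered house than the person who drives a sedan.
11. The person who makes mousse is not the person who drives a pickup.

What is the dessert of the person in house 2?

mousse

The person who makes fudge is in house 1 (clue 10).
The person who makes donuts is in house 4 (clue 4).
Clue 5 places the person who likes mangoes in house 1.
Clue 1: the person who drives a jeep is in house 3.
The person who likes cherries is in house 3 (clue 8).
House 4 favorite fruit: only apples fits.
The person who makes mousse is in house 2 (clue 6).
From clue 11, the person who drives a pickup must be in house 1.
House 3's dessert must be cake (nothing else left).
The only vehicle still possible for house 2 is minivan.
The only vehicle still possible for house 4 is sedan.
So house 2 gets limes for favorite fruit.
So: house 1 = fudge/pickup/mangoes, house 2 = mousse/minivan/limes, house 3 = cake/jeep/cherries, house 4 = donuts/sedan/apples.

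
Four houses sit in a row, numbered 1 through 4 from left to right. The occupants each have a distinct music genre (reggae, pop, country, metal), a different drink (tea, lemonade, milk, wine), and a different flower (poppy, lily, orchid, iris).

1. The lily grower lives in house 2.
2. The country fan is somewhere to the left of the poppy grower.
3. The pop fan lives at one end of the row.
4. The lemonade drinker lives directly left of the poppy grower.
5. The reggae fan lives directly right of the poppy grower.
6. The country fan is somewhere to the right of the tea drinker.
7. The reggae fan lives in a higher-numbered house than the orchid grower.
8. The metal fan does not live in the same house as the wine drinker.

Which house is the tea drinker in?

1

Clue 1: the lily grower is in house 2.
House 4 flower: only iris fits.
By clue 2, the country fan is in house 2.
By clue 4, the lemonade drinker is in house 2.
The reggae fan is in house 4 (clue 5).
From clue 6, the tea drinker must be in house 1.
The only music genre still possible for house 1 is pop.
The only music genre still possible for house 3 is metal.
That leaves orchid as the flower for house 1.
So house 3 gets poppy for flower.
From clue 8, the wine drinker must be in house 4.
House 3 drink: only milk fits.
So: house 1 = pop/tea/orchid, house 2 = country/lemonade/lily, house 3 = metal/milk/poppy, house 4 = reggae/wine/iris.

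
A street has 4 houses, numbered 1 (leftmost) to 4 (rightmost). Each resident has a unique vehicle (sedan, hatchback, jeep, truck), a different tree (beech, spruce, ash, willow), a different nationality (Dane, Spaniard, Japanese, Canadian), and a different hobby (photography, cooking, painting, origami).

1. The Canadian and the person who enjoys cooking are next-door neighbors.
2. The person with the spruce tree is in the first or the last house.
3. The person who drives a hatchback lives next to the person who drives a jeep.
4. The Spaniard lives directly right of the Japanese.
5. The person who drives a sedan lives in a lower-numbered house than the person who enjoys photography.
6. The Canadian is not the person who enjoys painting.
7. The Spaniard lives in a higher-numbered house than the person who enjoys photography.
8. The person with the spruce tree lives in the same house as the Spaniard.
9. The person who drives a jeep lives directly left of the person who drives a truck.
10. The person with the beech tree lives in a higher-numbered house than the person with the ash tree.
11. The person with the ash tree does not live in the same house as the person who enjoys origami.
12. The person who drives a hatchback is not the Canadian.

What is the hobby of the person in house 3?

photography

Clue 8 places the person with the spruce tree in house 4.
From clue 8, the Spaniard must be in house 4.
The Japanese is in house 3 (clue 4).
The person who drives a sedan is narrowed to house 1 or 2; consider each.
Placing it in house 2 leads to a contradiction, so it's in house 1.
The person who drives a jeep is narrowed to house 2 or 3; consider each.
Placing it in house 2 leads to a contradiction, so it's in house 3.
Clue 9: the person who drives a truck is in house 4.
The only vehicle still possible for house 2 is hatchback.
Clue 12: the Canadian is in house 1.
House 2 nationality: only Dane fits.
Clue 1 places the person who enjoys cooking in house 2.
House 1's hobby must be origami (nothing else left).
That leaves painting as the hobby for house 4.
By clue 11, the person with the ash tree is in house 2.
So house 1 gets willow for tree.
House 3 tree: only beech fits.
House 3's hobby must be photography (nothing else left).
So: house 1 = sedan/willow/Canadian/origami, house 2 = hatchback/ash/Dane/cooking, house 3 = jeep/beech/Japanese/photography, house 4 = truck/spruce/Spaniard/painting.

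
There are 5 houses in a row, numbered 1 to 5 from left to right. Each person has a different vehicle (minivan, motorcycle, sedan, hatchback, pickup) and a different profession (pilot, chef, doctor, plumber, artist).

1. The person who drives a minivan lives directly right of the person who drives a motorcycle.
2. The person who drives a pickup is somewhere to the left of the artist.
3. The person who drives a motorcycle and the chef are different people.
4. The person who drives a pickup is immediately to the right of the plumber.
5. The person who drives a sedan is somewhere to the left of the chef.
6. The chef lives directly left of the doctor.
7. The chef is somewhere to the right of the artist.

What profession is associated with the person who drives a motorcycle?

Clue 2: the person who drives a pickup is in house 2.
Clue 2: the artist is in house 3.
By clue 4, the plumber is in house 1.
Clue 7: the chef is in house 4.
House 2 profession: only pilot fits.
So house 5 gets doctor for profession.
Clue 3 places the person who drives a motorcycle in house 3.
House 1 vehicle: only sedan fits.
Clue 1: the person who drives a minivan is in house 4.
House 5's vehicle must be hatchback (nothing else left).
So: house 1 = sedan/plumber, house 2 = pickup/pilot, house 3 = motorcycle/artist, house 4 = minivan/chef, house 5 = hatchback/doctor.

artist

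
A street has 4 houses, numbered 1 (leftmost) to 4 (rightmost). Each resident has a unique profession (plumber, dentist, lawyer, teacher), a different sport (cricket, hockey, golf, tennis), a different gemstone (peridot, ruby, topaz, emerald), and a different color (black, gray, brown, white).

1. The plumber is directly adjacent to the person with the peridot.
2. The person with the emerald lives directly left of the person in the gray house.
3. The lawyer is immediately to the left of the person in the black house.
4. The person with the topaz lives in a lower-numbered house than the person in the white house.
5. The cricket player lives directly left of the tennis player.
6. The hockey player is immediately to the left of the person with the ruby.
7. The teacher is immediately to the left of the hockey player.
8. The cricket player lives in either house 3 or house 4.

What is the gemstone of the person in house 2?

topaz

From clue 8, the cricket player must be in house 3.
That leaves golf as the sport for house 1.
So house 2 gets hockey for sport.
So house 4 gets tennis for sport.
The only color still possible for house 1 is brown.
Clue 6 places the person with the ruby in house 3.
The teacher is in house 1 (clue 7).
That leaves peridot as the gemstone for house 4.
Clue 1: the plumber is in house 3.
The only profession still possible for house 2 is lawyer.
That leaves dentist as the profession for house 4.
Clue 3 places the person in the black house in house 3.
So house 2 gets gray for color.
House 4 color: only white fits.
The person with the emerald is in house 1 (clue 2).
House 2 gemstone: only topaz fits.
So: house 1 = teacher/golf/emerald/brown, house 2 = lawyer/hockey/topaz/gray, house 3 = plumber/cricket/ruby/black, house 4 = dentist/tennis/peridot/white.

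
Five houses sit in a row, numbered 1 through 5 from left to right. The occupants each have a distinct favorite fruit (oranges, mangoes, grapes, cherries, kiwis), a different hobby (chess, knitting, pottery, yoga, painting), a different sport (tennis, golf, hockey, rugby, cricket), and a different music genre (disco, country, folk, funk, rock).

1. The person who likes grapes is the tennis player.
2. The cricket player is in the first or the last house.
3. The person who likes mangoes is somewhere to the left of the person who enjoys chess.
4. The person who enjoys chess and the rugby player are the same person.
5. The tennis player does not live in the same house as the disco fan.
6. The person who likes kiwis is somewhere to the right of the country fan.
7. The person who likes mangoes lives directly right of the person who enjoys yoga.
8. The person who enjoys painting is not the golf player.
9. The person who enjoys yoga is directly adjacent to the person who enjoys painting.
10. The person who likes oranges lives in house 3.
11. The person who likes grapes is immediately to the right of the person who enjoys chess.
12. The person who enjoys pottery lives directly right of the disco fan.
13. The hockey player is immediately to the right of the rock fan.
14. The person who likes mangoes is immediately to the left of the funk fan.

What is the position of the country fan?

2

The person who likes oranges is in house 3 (clue 10).
The only favorite fruit still possible for house 1 is cherries.
The person who likes mangoes is in house 2 (clue 3).
From clue 7, the person who enjoys yoga must be in house 1.
The person who enjoys painting is in house 2 (clue 9).
Clue 14: the funk fan is in house 3.
House 5 music genre: only folk fits.
House 2 sport: only hockey fits.
Clue 13 places the rock fan in house 1.
The person who likes grapes is narrowed to house 4 or 5; consider each.
Placing it in house 4 leads to a contradiction, so it's in house 5.
Clue 1: the tennis player is in house 5.
The person who enjoys chess is in house 4 (clue 11).
House 4 favorite fruit: only kiwis fits.
The only sport still possible for house 1 is cricket.
The rugby player is in house 4 (clue 4).
Clue 6 places the country fan in house 2.
That leaves golf as the sport for house 3.
House 4 music genre: only disco fits.
The person who enjoys pottery is in house 5 (clue 12).
House 3 hobby: only knitting fits.
So: house 1 = cherries/yoga/cricket/rock, house 2 = mangoes/painting/hockey/country, house 3 = oranges/knitting/golf/funk, house 4 = kiwis/chess/rugby/disco, house 5 = grapes/pottery/tennis/folk.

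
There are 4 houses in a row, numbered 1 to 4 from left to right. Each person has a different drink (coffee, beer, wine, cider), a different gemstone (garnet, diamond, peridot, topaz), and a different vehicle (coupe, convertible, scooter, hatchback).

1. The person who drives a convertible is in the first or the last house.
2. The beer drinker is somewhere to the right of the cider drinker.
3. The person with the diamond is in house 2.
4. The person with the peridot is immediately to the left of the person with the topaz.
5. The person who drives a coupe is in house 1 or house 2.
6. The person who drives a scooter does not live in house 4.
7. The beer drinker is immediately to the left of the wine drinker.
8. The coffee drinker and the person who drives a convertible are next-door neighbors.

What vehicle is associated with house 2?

By clue 3, the person with the diamond is in house 2.
That leaves cider as the drink for house 1.
House 4's drink must be wine (nothing else left).
Clue 4: the person with the peridot is in house 3.
The person with the topaz is in house 4 (clue 4).
From clue 7, the beer drinker must be in house 3.
House 2 drink: only coffee fits.
The only gemstone still possible for house 1 is garnet.
Clue 8 places the person who drives a convertible in house 1.
House 4's vehicle must be hatchback (nothing else left).
House 2's vehicle must be coupe (nothing else left).
That leaves scooter as the vehicle for house 3.
So: house 1 = cider/garnet/convertible, house 2 = coffee/diamond/coupe, house 3 = beer/peridot/scooter, house 4 = wine/topaz/hatchback.

coupe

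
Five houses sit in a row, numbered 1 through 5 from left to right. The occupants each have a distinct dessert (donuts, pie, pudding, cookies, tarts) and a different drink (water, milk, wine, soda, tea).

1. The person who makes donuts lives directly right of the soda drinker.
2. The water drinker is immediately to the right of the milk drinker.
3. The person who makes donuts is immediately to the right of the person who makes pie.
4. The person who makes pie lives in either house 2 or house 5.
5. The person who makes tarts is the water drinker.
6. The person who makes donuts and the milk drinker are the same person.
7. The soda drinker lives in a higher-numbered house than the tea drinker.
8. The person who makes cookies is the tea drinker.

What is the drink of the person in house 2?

Clue 4: the person who makes pie is in house 2.
By clue 3, the person who makes donuts is in house 3.
Clue 6: the milk drinker is in house 3.
Clue 8: the person who makes cookies is in house 1.
The tea drinker is in house 1 (clue 8).
House 2 drink: only soda fits.
From clue 2, the water drinker must be in house 4.
Clue 5: the person who makes tarts is in house 4.
So house 5 gets pudding for dessert.
The only drink still possible for house 5 is wine.
So: house 1 = cookies/tea, house 2 = pie/soda, house 3 = donuts/milk, house 4 = tarts/water, house 5 = pudding/wine.

soda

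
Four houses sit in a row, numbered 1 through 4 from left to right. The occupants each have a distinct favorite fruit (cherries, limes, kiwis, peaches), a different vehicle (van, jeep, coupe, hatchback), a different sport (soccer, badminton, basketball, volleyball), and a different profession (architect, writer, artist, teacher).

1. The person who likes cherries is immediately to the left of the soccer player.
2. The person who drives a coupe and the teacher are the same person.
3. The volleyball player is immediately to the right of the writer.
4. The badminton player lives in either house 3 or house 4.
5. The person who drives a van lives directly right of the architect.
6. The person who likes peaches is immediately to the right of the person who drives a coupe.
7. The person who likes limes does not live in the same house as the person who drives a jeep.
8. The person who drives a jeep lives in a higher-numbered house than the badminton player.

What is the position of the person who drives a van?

By clue 8, the person who drives a jeep is in house 4.
From clue 8, the badminton player must be in house 3.
House 1 sport: only basketball fits.
House 4's profession must be artist (nothing else left).
The person who likes cherries is narrowed to house 1 or 3; consider each.
Placing it in house 3 leads to a contradiction, so it's in house 1.
Clue 1: the soccer player is in house 2.
That leaves volleyball as the sport for house 4.
Clue 3: the writer is in house 3.
House 4's favorite fruit must be kiwis (nothing else left).
The person who likes limes is narrowed to house 2 or 3; consider each.
Placing it in house 2 leads to a contradiction, so it's in house 3.
House 2's favorite fruit must be peaches (nothing else left).
Clue 6 places the person who drives a coupe in house 1.
The teacher is in house 1 (clue 2).
The only profession still possible for house 2 is architect.
Clue 5 places the person who drives a van in house 3.
House 2's vehicle must be hatchback (nothing else left).
So: house 1 = cherries/coupe/basketball/teacher, house 2 = peaches/hatchback/soccer/architect, house 3 = limes/van/badminton/writer, house 4 = kiwis/jeep/volleyball/artist.

3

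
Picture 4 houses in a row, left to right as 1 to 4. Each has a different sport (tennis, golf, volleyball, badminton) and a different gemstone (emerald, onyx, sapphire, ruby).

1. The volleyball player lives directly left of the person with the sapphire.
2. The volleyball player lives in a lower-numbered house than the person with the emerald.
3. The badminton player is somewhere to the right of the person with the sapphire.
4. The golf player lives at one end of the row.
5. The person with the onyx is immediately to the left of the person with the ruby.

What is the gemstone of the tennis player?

sapphire

House 1 gemstone: only onyx fits.
By clue 5, the person with the ruby is in house 2.
House 4 gemstone: only emerald fits.
The volleyball player is in house 2 (clue 1).
Clue 3: the badminton player is in house 4.
So house 3 gets tennis for sport.
House 3's gemstone must be sapphire (nothing else left).
House 1's sport must be golf (nothing else left).
So: house 1 = golf/onyx, house 2 = volleyball/ruby, house 3 = tennis/sapphire, house 4 = badminton/emerald.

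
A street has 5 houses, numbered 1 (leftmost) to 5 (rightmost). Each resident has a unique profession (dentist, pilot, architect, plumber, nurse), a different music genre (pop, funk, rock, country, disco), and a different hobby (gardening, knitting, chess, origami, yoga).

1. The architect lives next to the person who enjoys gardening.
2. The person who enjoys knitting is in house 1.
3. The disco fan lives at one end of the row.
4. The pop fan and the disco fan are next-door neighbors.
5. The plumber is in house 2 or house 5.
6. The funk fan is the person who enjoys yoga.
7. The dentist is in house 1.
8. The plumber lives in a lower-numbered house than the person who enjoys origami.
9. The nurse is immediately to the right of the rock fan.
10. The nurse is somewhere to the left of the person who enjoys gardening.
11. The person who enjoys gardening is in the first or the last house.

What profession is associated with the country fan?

dentist

By clue 2, the person who enjoys knitting is in house 1.
Clue 7: the dentist is in house 1.
The plumber is in house 2 (clue 8).
From clue 11, the person who enjoys gardening must be in house 5.
From clue 1, the architect must be in house 4.
House 3's profession must be nurse (nothing else left).
House 5 profession: only pilot fits.
From clue 9, the rock fan must be in house 2.
The disco fan is in house 5 (clue 4).
So house 1 gets country for music genre.
The only music genre still possible for house 3 is funk.
So house 4 gets pop for music genre.
House 2's hobby must be chess (nothing else left).
The person who enjoys yoga is in house 3 (clue 6).
The only hobby still possible for house 4 is origami.
So: house 1 = dentist/country/knitting, house 2 = plumber/rock/chess, house 3 = nurse/funk/yoga, house 4 = architect/pop/origami, house 5 = pilot/disco/gardening.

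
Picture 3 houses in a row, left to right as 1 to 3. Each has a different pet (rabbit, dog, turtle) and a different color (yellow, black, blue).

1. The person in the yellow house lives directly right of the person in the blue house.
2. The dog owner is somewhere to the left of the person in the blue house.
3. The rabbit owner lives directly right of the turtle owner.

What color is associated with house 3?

From clue 2, the dog owner must be in house 1.
The person in the blue house is in house 2 (clue 2).
That leaves turtle as the pet for house 2.
That leaves rabbit as the pet for house 3.
The only color still possible for house 1 is black.
House 3 color: only yellow fits.
So: house 1 = dog/black, house 2 = turtle/blue, house 3 = rabbit/yellow.

yellow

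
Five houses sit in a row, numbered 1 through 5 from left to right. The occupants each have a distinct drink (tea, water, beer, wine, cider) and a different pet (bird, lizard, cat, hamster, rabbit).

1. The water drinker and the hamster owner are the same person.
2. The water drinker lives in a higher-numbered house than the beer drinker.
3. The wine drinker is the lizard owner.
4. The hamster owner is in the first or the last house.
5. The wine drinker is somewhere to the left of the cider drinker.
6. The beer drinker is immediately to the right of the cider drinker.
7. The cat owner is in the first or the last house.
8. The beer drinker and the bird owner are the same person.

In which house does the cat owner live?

1

Clue 1 places the water drinker in house 5.
From clue 1, the hamster owner must be in house 5.
The only pet still possible for house 1 is cat.
The wine drinker is in house 2 (clue 3).
Clue 5: the cider drinker is in house 3.
From clue 6, the beer drinker must be in house 4.
From clue 8, the bird owner must be in house 4.
So house 1 gets tea for drink.
That leaves lizard as the pet for house 2.
House 3's pet must be rabbit (nothing else left).
So: house 1 = tea/cat, house 2 = wine/lizard, house 3 = cider/rabbit, house 4 = beer/bird, house 5 = water/hamster.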